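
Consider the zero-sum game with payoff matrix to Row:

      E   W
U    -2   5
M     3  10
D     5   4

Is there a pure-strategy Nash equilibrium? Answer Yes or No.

Row minima: U → -2, M → 3, D → 4; maximin = 4.
Column maxima: E → 5, W → 10; minimax = 5.
4 ≠ 5, so no pure-strategy equilibrium exists.

No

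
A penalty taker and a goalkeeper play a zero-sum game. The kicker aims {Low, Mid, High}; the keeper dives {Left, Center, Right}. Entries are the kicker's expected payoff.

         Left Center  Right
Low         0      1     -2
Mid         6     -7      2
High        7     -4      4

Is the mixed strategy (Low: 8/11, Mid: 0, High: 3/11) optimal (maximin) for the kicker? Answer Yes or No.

Against Left this mix gives (8/11)·0 + (3/11)·7 = 21/11.
Against Center this mix gives (8/11)·1 + (3/11)·(-4) = -4/11.
Against Right this mix gives (8/11)·(-2) + (3/11)·4 = -4/11.
All of the keeper's active replies (Center, Right) yield -4/11, and no column does worse for the kicker. The mix makes the keeper indifferent and guarantees -4/11, so it is optimal.

Yes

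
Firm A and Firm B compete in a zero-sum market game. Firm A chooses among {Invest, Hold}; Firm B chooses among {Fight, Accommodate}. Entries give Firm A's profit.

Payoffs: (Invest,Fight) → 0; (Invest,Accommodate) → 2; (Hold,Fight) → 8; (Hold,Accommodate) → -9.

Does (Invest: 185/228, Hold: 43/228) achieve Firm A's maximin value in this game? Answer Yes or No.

No

Against Fight this mix gives (185/228)·0 + (43/228)·8 = 86/57.
Against Accommodate this mix gives (185/228)·2 + (43/228)·(-9) = -17/228.
Firm B will play Accommodate, holding Firm A to -17/228. Shifting weight toward the row that does better against Accommodate would raise this floor (the equalizing mix achieves 16/19 against both Accommodate and Fight), so the proposed strategy is not optimal.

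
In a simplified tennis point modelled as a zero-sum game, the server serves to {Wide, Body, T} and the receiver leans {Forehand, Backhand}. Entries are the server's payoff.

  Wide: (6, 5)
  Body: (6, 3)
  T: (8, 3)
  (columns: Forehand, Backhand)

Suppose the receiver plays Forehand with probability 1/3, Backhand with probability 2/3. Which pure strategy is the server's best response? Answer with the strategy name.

Wide

Expected payoff of Wide: (1/3)·6 + (2/3)·5 = 16/3.
Expected payoff of Body: (1/3)·6 + (2/3)·3 = 4.
Expected payoff of T: (1/3)·8 + (2/3)·3 = 14/3.
The largest is 16/3, so the server's best response is Wide.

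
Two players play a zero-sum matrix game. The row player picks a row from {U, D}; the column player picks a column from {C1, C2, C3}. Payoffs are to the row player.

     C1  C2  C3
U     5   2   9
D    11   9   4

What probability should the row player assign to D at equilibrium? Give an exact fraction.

Row minima: U → 2, D → 4; maximin = 4.
Column maxima: C1 → 11, C2 → 9, C3 → 9; minimax = 9.
4 ≠ 9, so there is no saddle point; optimal play is mixed.
C1 is strictly dominated by C2 (it gives the row player strictly more in every row), so the column player never plays it.
On the remaining 2×2 (U, D vs C2, C3):
Let the row player play U with probability p. Expected payoff against C2: 2p + 9(1−p) = −7p + 9; against C3: 9p + 4(1−p) = 5p + 4.
Setting these equal: −7p + 9 = 5p + 4 ⇒ −12p = -5 ⇒ p = 5/12, and the value is (-7)·(5/12) + 9 = 73/12.
For the column player: with q = P(C2), equating U's and D's payoffs gives −7q + 9 = 5q + 4 ⇒ q = 5/12.

7/12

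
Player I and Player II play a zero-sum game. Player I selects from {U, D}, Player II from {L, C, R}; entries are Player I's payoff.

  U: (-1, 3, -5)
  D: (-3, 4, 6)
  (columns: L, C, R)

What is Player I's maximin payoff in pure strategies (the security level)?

-3

Row minima: U → -5, D → -3.
The best of these is -3.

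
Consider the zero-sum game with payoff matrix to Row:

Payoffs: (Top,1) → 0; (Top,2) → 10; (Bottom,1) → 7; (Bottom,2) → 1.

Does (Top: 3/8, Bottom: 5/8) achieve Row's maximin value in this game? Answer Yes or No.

Yes

Against 1 this mix gives (3/8)·0 + (5/8)·7 = 35/8.
Against 2 this mix gives (3/8)·10 + (5/8)·1 = 35/8.
All of Column's active replies (1, 2) yield 35/8, and no column does worse for Row. The mix makes Column indifferent and guarantees 35/8, so it is optimal.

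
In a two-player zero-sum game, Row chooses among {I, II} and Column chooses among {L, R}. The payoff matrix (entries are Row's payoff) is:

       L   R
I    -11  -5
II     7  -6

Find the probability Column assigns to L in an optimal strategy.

1/19

Row minima: I → -11, II → -6; maximin = -6.
Column maxima: L → 7, R → -5; minimax = -5.
-6 ≠ -5, so there is no saddle point; optimal play is mixed.
Let Row play I with probability p. Expected payoff against L: (-11)p + 7(1−p) = −18p + 7; against R: (-5)p + (-6)(1−p) = p − 6.
Setting these equal: −18p + 7 = p − 6 ⇒ −19p = -13 ⇒ p = 13/19, and the value is (-18)·(13/19) + 7 = -101/19.
For Column: with q = P(L), equating I's and II's payoffs gives −6q − 5 = 13q − 6 ⇒ q = 1/19.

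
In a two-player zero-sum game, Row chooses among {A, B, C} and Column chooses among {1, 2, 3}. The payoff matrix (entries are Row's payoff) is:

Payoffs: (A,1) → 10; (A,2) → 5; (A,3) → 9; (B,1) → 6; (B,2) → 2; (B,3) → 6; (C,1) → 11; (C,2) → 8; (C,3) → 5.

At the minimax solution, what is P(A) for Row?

Row minima: A → 5, B → 2, C → 5; maximin = 5.
Column maxima: 1 → 11, 2 → 8, 3 → 9; minimax = 8.
5 ≠ 8, so there is no saddle point; optimal play is mixed.
B is strictly dominated by A, so Row never plays it.
1 is strictly dominated by 2 (it gives Row strictly more in every row), so Column never plays it.
On the remaining 2×2 (A, C vs 2, 3):
Let Row play A with probability p. Expected payoff against 2: 5p + 8(1−p) = −3p + 8; against 3: 9p + 5(1−p) = 4p + 5.
Setting these equal: −3p + 8 = 4p + 5 ⇒ −7p = -3 ⇒ p = 3/7, and the value is (-3)·(3/7) + 8 = 47/7.
For Column: with q = P(2), equating A's and C's payoffs gives −4q + 9 = 3q + 5 ⇒ q = 4/7.

3/7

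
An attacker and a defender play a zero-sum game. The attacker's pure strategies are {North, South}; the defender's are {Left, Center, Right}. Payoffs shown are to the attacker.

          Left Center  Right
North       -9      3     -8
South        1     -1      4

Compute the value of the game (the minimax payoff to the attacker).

Row minima: North → -9, South → -1; maximin = -1.
Column maxima: Left → 1, Center → 3, Right → 4; minimax = 1.
-1 ≠ 1, so there is no saddle point; optimal play is mixed.
Right is strictly dominated by Left (it gives the attacker strictly more in every row), so the defender never plays it.
On the remaining 2×2 (North, South vs Left, Center):
Let the attacker play North with probability p. Expected payoff against Left: (-9)p + 1(1−p) = −10p + 1; against Center: 3p + (-1)(1−p) = 4p − 1.
Setting these equal: −10p + 1 = 4p − 1 ⇒ −14p = -2 ⇒ p = 1/7, and the value is (-10)·(1/7) + 1 = -3/7.
For the defender: with q = P(Left), equating North's and South's payoffs gives −12q + 3 = 2q − 1 ⇒ q = 2/7.

-3/7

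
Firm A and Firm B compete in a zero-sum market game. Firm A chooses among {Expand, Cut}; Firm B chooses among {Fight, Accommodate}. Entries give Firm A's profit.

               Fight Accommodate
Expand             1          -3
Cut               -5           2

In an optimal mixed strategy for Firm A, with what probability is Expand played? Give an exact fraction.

7/11

Row minima: Expand → -3, Cut → -5; maximin = -3.
Column maxima: Fight → 1, Accommodate → 2; minimax = 1.
-3 ≠ 1, so there is no saddle point; optimal play is mixed.
Let Firm A play Expand with probability p. Expected payoff against Fight: 1p + (-5)(1−p) = 6p − 5; against Accommodate: (-3)p + 2(1−p) = −5p + 2.
Setting these equal: 6p − 5 = −5p + 2 ⇒ 11p = 7 ⇒ p = 7/11, and the value is (6)·(7/11) − 5 = -13/11.
For Firm B: with q = P(Fight), equating Expand's and Cut's payoffs gives 4q − 3 = −7q + 2 ⇒ q = 5/11.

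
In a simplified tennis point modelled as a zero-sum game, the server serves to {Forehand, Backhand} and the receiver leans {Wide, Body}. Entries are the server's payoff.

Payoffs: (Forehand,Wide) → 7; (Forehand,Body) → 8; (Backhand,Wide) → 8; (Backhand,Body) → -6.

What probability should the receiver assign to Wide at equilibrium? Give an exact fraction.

14/15

Row minima: Forehand → 7, Backhand → -6; maximin = 7.
Column maxima: Wide → 8, Body → 8; minimax = 8.
7 ≠ 8, so there is no saddle point; optimal play is mixed.
Let the server play Forehand with probability p. Expected payoff against Wide: 7p + 8(1−p) = −p + 8; against Body: 8p + (-6)(1−p) = 14p − 6.
Setting these equal: −p + 8 = 14p − 6 ⇒ −15p = -14 ⇒ p = 14/15, and the value is (-1)·(14/15) + 8 = 106/15.
For the receiver: with q = P(Wide), equating Forehand's and Backhand's payoffs gives −q + 8 = 14q − 6 ⇒ q = 14/15.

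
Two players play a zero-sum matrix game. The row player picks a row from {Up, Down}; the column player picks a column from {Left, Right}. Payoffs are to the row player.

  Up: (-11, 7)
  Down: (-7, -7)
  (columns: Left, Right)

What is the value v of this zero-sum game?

-7

Row minima: Up → -11, Down → -7; maximin = -7.
Column maxima: Left → -7, Right → 7; minimax = -7.
Since maximin = minimax = -7, there is a saddle point and the value is -7.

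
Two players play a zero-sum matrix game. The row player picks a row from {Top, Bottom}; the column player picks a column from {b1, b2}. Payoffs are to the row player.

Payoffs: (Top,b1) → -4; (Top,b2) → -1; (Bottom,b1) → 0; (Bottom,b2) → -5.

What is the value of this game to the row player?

-5/2

Row minima: Top → -4, Bottom → -5; maximin = -4.
Column maxima: b1 → 0, b2 → -1; minimax = -1.
-4 ≠ -1, so there is no saddle point; optimal play is mixed.
Let the row player play Top with probability p. Expected payoff against b1: (-4)p + 0(1−p) = −4p; against b2: (-1)p + (-5)(1−p) = 4p − 5.
Setting these equal: −4p = 4p − 5 ⇒ −8p = -5 ⇒ p = 5/8, and the value is (-4)·(5/8) = -5/2.
For the column player: with q = P(b1), equating Top's and Bottom's payoffs gives −3q − 1 = 5q − 5 ⇒ q = 1/2.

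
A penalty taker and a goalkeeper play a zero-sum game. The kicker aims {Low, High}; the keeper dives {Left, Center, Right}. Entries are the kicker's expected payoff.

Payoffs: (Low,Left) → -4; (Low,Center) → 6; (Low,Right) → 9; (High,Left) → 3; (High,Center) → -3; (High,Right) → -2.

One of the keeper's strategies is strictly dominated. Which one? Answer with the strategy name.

Right

Center holds the kicker's payoff strictly below Right in every row: 6 < 9, -3 < -2.
So Right is strictly dominated for the keeper.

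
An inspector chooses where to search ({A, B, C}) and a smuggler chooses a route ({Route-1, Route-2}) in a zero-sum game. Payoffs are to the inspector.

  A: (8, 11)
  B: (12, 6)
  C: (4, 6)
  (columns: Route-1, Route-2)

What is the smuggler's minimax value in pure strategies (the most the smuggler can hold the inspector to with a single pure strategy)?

Column maxima: Route-1 → 12, Route-2 → 11.
The smallest of these is 11.

11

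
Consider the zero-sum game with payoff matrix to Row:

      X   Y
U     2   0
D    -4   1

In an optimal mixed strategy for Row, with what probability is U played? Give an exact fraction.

5/7

Row minima: U → 0, D → -4; maximin = 0.
Column maxima: X → 2, Y → 1; minimax = 1.
0 ≠ 1, so there is no saddle point; optimal play is mixed.
Let Row play U with probability p. Expected payoff against X: 2p + (-4)(1−p) = 6p − 4; against Y: 0p + 1(1−p) = −p + 1.
Setting these equal: 6p − 4 = −p + 1 ⇒ 7p = 5 ⇒ p = 5/7, and the value is (6)·(5/7) − 4 = 2/7.
For Column: with q = P(X), equating U's and D's payoffs gives 2q = −5q + 1 ⇒ q = 1/7.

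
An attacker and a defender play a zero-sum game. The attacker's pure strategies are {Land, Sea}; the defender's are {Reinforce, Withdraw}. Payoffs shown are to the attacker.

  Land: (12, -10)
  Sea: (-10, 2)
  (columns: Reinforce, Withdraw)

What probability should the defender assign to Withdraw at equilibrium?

11/17

Row minima: Land → -10, Sea → -10; maximin = -10.
Column maxima: Reinforce → 12, Withdraw → 2; minimax = 2.
-10 ≠ 2, so there is no saddle point; optimal play is mixed.
Let the attacker play Land with probability p. Expected payoff against Reinforce: 12p + (-10)(1−p) = 22p − 10; against Withdraw: (-10)p + 2(1−p) = −12p + 2.
Setting these equal: 22p − 10 = −12p + 2 ⇒ 34p = 12 ⇒ p = 6/17, and the value is (22)·(6/17) − 10 = -38/17.
For the defender: with q = P(Reinforce), equating Land's and Sea's payoffs gives 22q − 10 = −12q + 2 ⇒ q = 6/17.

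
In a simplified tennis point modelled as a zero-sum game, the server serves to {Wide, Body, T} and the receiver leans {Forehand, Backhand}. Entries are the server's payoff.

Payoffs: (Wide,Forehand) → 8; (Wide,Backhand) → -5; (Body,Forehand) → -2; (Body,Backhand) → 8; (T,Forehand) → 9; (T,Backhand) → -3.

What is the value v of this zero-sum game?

3

Row minima: Wide → -5, Body → -2, T → -3; maximin = -2.
Column maxima: Forehand → 9, Backhand → 8; minimax = 8.
-2 ≠ 8, so there is no saddle point; optimal play is mixed.
Wide is strictly dominated by T, so the server never plays it.
On the remaining 2×2 (Body, T vs Forehand, Backhand):
Let the server play Body with probability p. Expected payoff against Forehand: (-2)p + 9(1−p) = −11p + 9; against Backhand: 8p + (-3)(1−p) = 11p − 3.
Setting these equal: −11p + 9 = 11p − 3 ⇒ −22p = -12 ⇒ p = 6/11, and the value is (-11)·(6/11) + 9 = 3.
For the receiver: with q = P(Forehand), equating Body's and T's payoffs gives −10q + 8 = 12q − 3 ⇒ q = 1/2.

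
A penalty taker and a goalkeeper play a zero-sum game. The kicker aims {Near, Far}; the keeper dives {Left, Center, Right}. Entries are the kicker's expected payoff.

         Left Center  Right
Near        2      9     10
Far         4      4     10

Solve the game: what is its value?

Row minima: Near → 2, Far → 4; maximin = 4.
Column maxima: Left → 4, Center → 9, Right → 10; minimax = 4.
Since maximin = minimax = 4, there is a saddle point and the value is 4.

4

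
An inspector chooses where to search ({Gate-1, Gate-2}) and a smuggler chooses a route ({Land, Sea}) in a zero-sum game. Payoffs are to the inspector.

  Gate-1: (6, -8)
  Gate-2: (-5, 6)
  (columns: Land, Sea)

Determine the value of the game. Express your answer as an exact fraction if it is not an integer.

Row minima: Gate-1 → -8, Gate-2 → -5; maximin = -5.
Column maxima: Land → 6, Sea → 6; minimax = 6.
-5 ≠ 6, so there is no saddle point; optimal play is mixed.
Let the inspector play Gate-1 with probability p. Expected payoff against Land: 6p + (-5)(1−p) = 11p − 5; against Sea: (-8)p + 6(1−p) = −14p + 6.
Setting these equal: 11p − 5 = −14p + 6 ⇒ 25p = 11 ⇒ p = 11/25, and the value is (11)·(11/25) − 5 = -4/25.
For the smuggler: with q = P(Land), equating Gate-1's and Gate-2's payoffs gives 14q − 8 = −11q + 6 ⇒ q = 14/25.

-4/25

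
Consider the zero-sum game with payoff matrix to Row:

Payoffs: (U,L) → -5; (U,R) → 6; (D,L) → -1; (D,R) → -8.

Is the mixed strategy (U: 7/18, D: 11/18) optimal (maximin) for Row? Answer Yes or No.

Yes

Against L this mix gives (7/18)·(-5) + (11/18)·(-1) = -23/9.
Against R this mix gives (7/18)·6 + (11/18)·(-8) = -23/9.
All of Column's active replies (L, R) yield -23/9, and no column does worse for Row. The mix makes Column indifferent and guarantees -23/9, so it is optimal.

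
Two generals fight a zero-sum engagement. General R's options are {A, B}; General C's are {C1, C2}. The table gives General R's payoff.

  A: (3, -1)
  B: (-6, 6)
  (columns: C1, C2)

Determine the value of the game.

3/4

Row minima: A → -1, B → -6; maximin = -1.
Column maxima: C1 → 3, C2 → 6; minimax = 3.
-1 ≠ 3, so there is no saddle point; optimal play is mixed.
Let General R play A with probability p. Expected payoff against C1: 3p + (-6)(1−p) = 9p − 6; against C2: (-1)p + 6(1−p) = −7p + 6.
Setting these equal: 9p − 6 = −7p + 6 ⇒ 16p = 12 ⇒ p = 3/4, and the value is (9)·(3/4) − 6 = 3/4.
For General C: with q = P(C1), equating A's and B's payoffs gives 4q − 1 = −12q + 6 ⇒ q = 7/16.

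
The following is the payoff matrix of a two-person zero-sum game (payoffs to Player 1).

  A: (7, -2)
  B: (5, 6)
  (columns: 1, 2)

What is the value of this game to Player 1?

26/5

Row minima: A → -2, B → 5; maximin = 5.
Column maxima: 1 → 7, 2 → 6; minimax = 6.
5 ≠ 6, so there is no saddle point; optimal play is mixed.
Let Player 1 play A with probability p. Expected payoff against 1: 7p + 5(1−p) = 2p + 5; against 2: (-2)p + 6(1−p) = −8p + 6.
Setting these equal: 2p + 5 = −8p + 6 ⇒ 10p = 1 ⇒ p = 1/10, and the value is (2)·(1/10) + 5 = 26/5.
For Player 2: with q = P(1), equating A's and B's payoffs gives 9q − 2 = −q + 6 ⇒ q = 4/5.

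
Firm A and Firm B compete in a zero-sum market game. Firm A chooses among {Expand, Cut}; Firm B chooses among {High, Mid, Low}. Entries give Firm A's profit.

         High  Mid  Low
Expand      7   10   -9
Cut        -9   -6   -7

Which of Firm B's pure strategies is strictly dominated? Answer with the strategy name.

High holds Firm A's payoff strictly below Mid in every row: 7 < 10, -9 < -6.
So Mid is strictly dominated for Firm B.

Mid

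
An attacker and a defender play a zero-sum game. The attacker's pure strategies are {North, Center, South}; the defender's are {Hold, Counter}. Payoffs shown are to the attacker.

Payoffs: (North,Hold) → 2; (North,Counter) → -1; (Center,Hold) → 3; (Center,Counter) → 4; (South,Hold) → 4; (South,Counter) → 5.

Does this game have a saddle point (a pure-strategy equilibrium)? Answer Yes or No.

Row minima: North → -1, Center → 3, South → 4; maximin = 4.
Column maxima: Hold → 4, Counter → 5; minimax = 4.
maximin = minimax = 4, so a saddle point exists.

Yes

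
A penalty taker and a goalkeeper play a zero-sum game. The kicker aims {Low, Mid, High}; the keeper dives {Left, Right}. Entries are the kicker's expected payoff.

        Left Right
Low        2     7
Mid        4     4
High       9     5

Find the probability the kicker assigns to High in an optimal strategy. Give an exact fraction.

Row minima: Low → 2, Mid → 4, High → 5; maximin = 5.
Column maxima: Left → 9, Right → 7; minimax = 7.
5 ≠ 7, so there is no saddle point; optimal play is mixed.
Mid is strictly dominated by High, so the kicker never plays it.
On the remaining 2×2 (Low, High vs Left, Right):
Let the kicker play Low with probability p. Expected payoff against Left: 2p + 9(1−p) = −7p + 9; against Right: 7p + 5(1−p) = 2p + 5.
Setting these equal: −7p + 9 = 2p + 5 ⇒ −9p = -4 ⇒ p = 4/9, and the value is (-7)·(4/9) + 9 = 53/9.
For the keeper: with q = P(Left), equating Low's and High's payoffs gives −5q + 7 = 4q + 5 ⇒ q = 2/9.

5/9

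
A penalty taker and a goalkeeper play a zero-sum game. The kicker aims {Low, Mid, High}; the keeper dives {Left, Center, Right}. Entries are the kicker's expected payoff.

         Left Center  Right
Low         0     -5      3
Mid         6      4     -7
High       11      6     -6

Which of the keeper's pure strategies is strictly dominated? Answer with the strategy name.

Center holds the kicker's payoff strictly below Left in every row: -5 < 0, 4 < 6, 6 < 11.
So Left is strictly dominated for the keeper.

Left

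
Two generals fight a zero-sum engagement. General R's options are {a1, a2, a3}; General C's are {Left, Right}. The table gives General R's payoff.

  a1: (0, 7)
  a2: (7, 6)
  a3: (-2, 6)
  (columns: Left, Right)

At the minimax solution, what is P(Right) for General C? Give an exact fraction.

7/8

Row minima: a1 → 0, a2 → 6, a3 → -2; maximin = 6.
Column maxima: Left → 7, Right → 7; minimax = 7.
6 ≠ 7, so there is no saddle point; optimal play is mixed.
a3 is strictly dominated by a1, so General R never plays it.
On the remaining 2×2 (a1, a2 vs Left, Right):
Let General R play a1 with probability p. Expected payoff against Left: 0p + 7(1−p) = −7p + 7; against Right: 7p + 6(1−p) = p + 6.
Setting these equal: −7p + 7 = p + 6 ⇒ −8p = -1 ⇒ p = 1/8, and the value is (-7)·(1/8) + 7 = 49/8.
For General C: with q = P(Left), equating a1's and a2's payoffs gives −7q + 7 = q + 6 ⇒ q = 1/8.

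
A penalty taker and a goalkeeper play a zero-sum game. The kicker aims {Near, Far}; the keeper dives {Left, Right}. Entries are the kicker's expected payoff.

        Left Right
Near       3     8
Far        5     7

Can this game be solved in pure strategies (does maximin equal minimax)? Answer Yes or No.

Yes

Row minima: Near → 3, Far → 5; maximin = 5.
Column maxima: Left → 5, Right → 8; minimax = 5.
maximin = minimax = 5, so a saddle point exists.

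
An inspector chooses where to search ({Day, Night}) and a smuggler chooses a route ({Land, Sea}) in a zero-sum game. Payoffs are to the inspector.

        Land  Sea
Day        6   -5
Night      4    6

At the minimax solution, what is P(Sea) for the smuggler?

Row minima: Day → -5, Night → 4; maximin = 4.
Column maxima: Land → 6, Sea → 6; minimax = 6.
4 ≠ 6, so there is no saddle point; optimal play is mixed.
Let the inspector play Day with probability p. Expected payoff against Land: 6p + 4(1−p) = 2p + 4; against Sea: (-5)p + 6(1−p) = −11p + 6.
Setting these equal: 2p + 4 = −11p + 6 ⇒ 13p = 2 ⇒ p = 2/13, and the value is (2)·(2/13) + 4 = 56/13.
For the smuggler: with q = P(Land), equating Day's and Night's payoffs gives 11q − 5 = −2q + 6 ⇒ q = 11/13.

2/13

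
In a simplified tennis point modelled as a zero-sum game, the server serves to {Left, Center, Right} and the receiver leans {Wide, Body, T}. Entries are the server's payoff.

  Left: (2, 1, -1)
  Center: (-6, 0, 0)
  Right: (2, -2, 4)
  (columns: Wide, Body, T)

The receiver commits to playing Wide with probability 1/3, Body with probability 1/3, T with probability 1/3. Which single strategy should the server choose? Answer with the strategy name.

Expected payoff of Left: (1/3)·2 + (1/3)·1 + (1/3)·(-1) = 2/3.
Expected payoff of Center: (1/3)·(-6) + (1/3)·0 + (1/3)·0 = -2.
Expected payoff of Right: (1/3)·2 + (1/3)·(-2) + (1/3)·4 = 4/3.
The largest is 4/3, so the server's best response is Right.

Right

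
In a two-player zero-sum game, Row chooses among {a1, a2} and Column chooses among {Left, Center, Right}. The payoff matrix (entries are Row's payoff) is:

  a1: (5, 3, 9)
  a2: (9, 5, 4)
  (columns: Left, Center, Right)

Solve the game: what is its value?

Row minima: a1 → 3, a2 → 4; maximin = 4.
Column maxima: Left → 9, Center → 5, Right → 9; minimax = 5.
4 ≠ 5, so there is no saddle point; optimal play is mixed.
Left is strictly dominated by Center (it gives Row strictly more in every row), so Column never plays it.
On the remaining 2×2 (a1, a2 vs Center, Right):
Let Row play a1 with probability p. Expected payoff against Center: 3p + 5(1−p) = −2p + 5; against Right: 9p + 4(1−p) = 5p + 4.
Setting these equal: −2p + 5 = 5p + 4 ⇒ −7p = -1 ⇒ p = 1/7, and the value is (-2)·(1/7) + 5 = 33/7.
For Column: with q = P(Center), equating a1's and a2's payoffs gives −6q + 9 = q + 4 ⇒ q = 5/7.

33/7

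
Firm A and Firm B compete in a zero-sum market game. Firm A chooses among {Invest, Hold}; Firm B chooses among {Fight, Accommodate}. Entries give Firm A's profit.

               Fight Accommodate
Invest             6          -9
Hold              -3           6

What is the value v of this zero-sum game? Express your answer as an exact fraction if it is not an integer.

3/8

Row minima: Invest → -9, Hold → -3; maximin = -3.
Column maxima: Fight → 6, Accommodate → 6; minimax = 6.
-3 ≠ 6, so there is no saddle point; optimal play is mixed.
Let Firm A play Invest with probability p. Expected payoff against Fight: 6p + (-3)(1−p) = 9p − 3; against Accommodate: (-9)p + 6(1−p) = −15p + 6.
Setting these equal: 9p − 3 = −15p + 6 ⇒ 24p = 9 ⇒ p = 3/8, and the value is (9)·(3/8) − 3 = 3/8.
For Firm B: with q = P(Fight), equating Invest's and Hold's payoffs gives 15q − 9 = −9q + 6 ⇒ q = 5/8.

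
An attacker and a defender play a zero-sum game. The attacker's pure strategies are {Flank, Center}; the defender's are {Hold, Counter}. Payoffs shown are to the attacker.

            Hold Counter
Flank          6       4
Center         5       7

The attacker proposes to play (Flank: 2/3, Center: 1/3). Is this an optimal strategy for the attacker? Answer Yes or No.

Against Hold this mix gives (2/3)·6 + (1/3)·5 = 17/3.
Against Counter this mix gives (2/3)·4 + (1/3)·7 = 5.
The defender will play Counter, holding the attacker to 5. Shifting weight toward the row that does better against Counter would raise this floor (the equalizing mix achieves 11/2 against both Counter and Hold), so the proposed strategy is not optimal.

No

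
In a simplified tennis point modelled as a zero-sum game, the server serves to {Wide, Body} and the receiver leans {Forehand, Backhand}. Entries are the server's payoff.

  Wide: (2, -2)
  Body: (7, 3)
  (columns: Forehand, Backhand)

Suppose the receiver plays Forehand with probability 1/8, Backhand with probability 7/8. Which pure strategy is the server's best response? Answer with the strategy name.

Expected payoff of Wide: (1/8)·2 + (7/8)·(-2) = -3/2.
Expected payoff of Body: (1/8)·7 + (7/8)·3 = 7/2.
The largest is 7/2, so the server's best response is Body.

Body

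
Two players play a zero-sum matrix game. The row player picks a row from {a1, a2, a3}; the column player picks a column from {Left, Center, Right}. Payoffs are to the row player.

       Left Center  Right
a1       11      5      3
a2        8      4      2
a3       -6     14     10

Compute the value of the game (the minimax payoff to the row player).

Row minima: a1 → 3, a2 → 2, a3 → -6; maximin = 3.
Column maxima: Left → 11, Center → 14, Right → 10; minimax = 10.
3 ≠ 10, so there is no saddle point; optimal play is mixed.
a2 is strictly dominated by a1, so the row player never plays it.
Center is strictly dominated by Right (it gives the row player strictly more in every row), so the column player never plays it.
On the remaining 2×2 (a1, a3 vs Left, Right):
Let the row player play a1 with probability p. Expected payoff against Left: 11p + (-6)(1−p) = 17p − 6; against Right: 3p + 10(1−p) = −7p + 10.
Setting these equal: 17p − 6 = −7p + 10 ⇒ 24p = 16 ⇒ p = 2/3, and the value is (17)·(2/3) − 6 = 16/3.
For the column player: with q = P(Left), equating a1's and a3's payoffs gives 8q + 3 = −16q + 10 ⇒ q = 7/24.

16/3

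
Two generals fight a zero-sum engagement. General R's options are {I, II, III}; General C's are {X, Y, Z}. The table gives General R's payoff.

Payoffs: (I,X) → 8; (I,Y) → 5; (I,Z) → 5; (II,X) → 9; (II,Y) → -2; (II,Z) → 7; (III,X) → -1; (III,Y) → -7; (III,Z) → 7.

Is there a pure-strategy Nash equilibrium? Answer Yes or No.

Yes

Row minima: I → 5, II → -2, III → -7; maximin = 5.
Column maxima: X → 9, Y → 5, Z → 7; minimax = 5.
maximin = minimax = 5, so a saddle point exists.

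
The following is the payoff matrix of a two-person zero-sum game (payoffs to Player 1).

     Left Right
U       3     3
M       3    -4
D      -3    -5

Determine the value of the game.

3

Row minima: U → 3, M → -4, D → -5; maximin = 3.
Column maxima: Left → 3, Right → 3; minimax = 3.
Since maximin = minimax = 3, there is a saddle point and the value is 3.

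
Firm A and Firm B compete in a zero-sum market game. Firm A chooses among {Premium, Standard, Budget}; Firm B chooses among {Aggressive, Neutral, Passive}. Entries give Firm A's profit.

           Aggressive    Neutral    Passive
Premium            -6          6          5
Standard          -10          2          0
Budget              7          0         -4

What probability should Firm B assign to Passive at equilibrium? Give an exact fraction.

13/22

Row minima: Premium → -6, Standard → -10, Budget → -4; maximin = -4.
Column maxima: Aggressive → 7, Neutral → 6, Passive → 5; minimax = 5.
-4 ≠ 5, so there is no saddle point; optimal play is mixed.
Standard is strictly dominated by Premium, so Firm A never plays it.
Neutral is strictly dominated by Passive (it gives Firm A strictly more in every row), so Firm B never plays it.
On the remaining 2×2 (Premium, Budget vs Aggressive, Passive):
Let Firm A play Premium with probability p. Expected payoff against Aggressive: (-6)p + 7(1−p) = −13p + 7; against Passive: 5p + (-4)(1−p) = 9p − 4.
Setting these equal: −13p + 7 = 9p − 4 ⇒ −22p = -11 ⇒ p = 1/2, and the value is (-13)·(1/2) + 7 = 1/2.
For Firm B: with q = P(Aggressive), equating Premium's and Budget's payoffs gives −11q + 5 = 11q − 4 ⇒ q = 9/22.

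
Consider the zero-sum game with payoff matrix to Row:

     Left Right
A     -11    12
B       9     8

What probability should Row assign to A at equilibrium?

Row minima: A → -11, B → 8; maximin = 8.
Column maxima: Left → 9, Right → 12; minimax = 9.
8 ≠ 9, so there is no saddle point; optimal play is mixed.
Let Row play A with probability p. Expected payoff against Left: (-11)p + 9(1−p) = −20p + 9; against Right: 12p + 8(1−p) = 4p + 8.
Setting these equal: −20p + 9 = 4p + 8 ⇒ −24p = -1 ⇒ p = 1/24, and the value is (-20)·(1/24) + 9 = 49/6.
For Column: with q = P(Left), equating A's and B's payoffs gives −23q + 12 = q + 8 ⇒ q = 1/6.

1/24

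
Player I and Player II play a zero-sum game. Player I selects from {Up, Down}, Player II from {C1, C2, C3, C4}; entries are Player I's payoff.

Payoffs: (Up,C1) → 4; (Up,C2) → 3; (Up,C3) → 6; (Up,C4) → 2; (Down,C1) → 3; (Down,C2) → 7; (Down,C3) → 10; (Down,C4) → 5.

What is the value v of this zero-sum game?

Row minima: Up → 2, Down → 3; maximin = 3.
Column maxima: C1 → 4, C2 → 7, C3 → 10, C4 → 5; minimax = 4.
3 ≠ 4, so there is no saddle point; optimal play is mixed.
C2 is strictly dominated by C4 (it gives Player I strictly more in every row), so Player II never plays it.
C3 is strictly dominated by C1 (it gives Player I strictly more in every row), so Player II never plays it.
On the remaining 2×2 (Up, Down vs C1, C4):
Let Player I play Up with probability p. Expected payoff against C1: 4p + 3(1−p) = p + 3; against C4: 2p + 5(1−p) = −3p + 5.
Setting these equal: p + 3 = −3p + 5 ⇒ 4p = 2 ⇒ p = 1/2, and the value is (1)·(1/2) + 3 = 7/2.
For Player II: with q = P(C1), equating Up's and Down's payoffs gives 2q + 2 = −2q + 5 ⇒ q = 3/4.

7/2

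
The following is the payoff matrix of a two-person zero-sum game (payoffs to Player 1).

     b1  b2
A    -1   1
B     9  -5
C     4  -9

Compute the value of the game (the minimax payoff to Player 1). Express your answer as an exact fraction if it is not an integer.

1/4

Row minima: A → -1, B → -5, C → -9; maximin = -1.
Column maxima: b1 → 9, b2 → 1; minimax = 1.
-1 ≠ 1, so there is no saddle point; optimal play is mixed.
C is strictly dominated by B, so Player 1 never plays it.
On the remaining 2×2 (A, B vs b1, b2):
Let Player 1 play A with probability p. Expected payoff against b1: (-1)p + 9(1−p) = −10p + 9; against b2: 1p + (-5)(1−p) = 6p − 5.
Setting these equal: −10p + 9 = 6p − 5 ⇒ −16p = -14 ⇒ p = 7/8, and the value is (-10)·(7/8) + 9 = 1/4.
For Player 2: with q = P(b1), equating A's and B's payoffs gives −2q + 1 = 14q − 5 ⇒ q = 3/8.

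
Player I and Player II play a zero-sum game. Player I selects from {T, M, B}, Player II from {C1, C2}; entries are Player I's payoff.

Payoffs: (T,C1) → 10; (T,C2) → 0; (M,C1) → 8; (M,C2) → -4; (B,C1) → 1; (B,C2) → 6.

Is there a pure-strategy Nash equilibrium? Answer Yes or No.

No

Row minima: T → 0, M → -4, B → 1; maximin = 1.
Column maxima: C1 → 10, C2 → 6; minimax = 6.
1 ≠ 6, so no pure-strategy equilibrium exists.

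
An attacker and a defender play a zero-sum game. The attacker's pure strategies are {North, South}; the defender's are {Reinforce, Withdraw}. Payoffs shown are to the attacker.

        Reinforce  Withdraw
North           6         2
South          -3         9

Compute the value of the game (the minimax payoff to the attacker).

Row minima: North → 2, South → -3; maximin = 2.
Column maxima: Reinforce → 6, Withdraw → 9; minimax = 6.
2 ≠ 6, so there is no saddle point; optimal play is mixed.
Let the attacker play North with probability p. Expected payoff against Reinforce: 6p + (-3)(1−p) = 9p − 3; against Withdraw: 2p + 9(1−p) = −7p + 9.
Setting these equal: 9p − 3 = −7p + 9 ⇒ 16p = 12 ⇒ p = 3/4, and the value is (9)·(3/4) − 3 = 15/4.
For the defender: with q = P(Reinforce), equating North's and South's payoffs gives 4q + 2 = −12q + 9 ⇒ q = 7/16.

15/4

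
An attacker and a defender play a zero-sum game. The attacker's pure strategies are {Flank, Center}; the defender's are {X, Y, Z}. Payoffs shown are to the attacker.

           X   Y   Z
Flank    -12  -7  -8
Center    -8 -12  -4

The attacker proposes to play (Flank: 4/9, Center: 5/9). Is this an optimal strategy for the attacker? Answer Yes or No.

Against X this mix gives (4/9)·(-12) + (5/9)·(-8) = -88/9.
Against Y this mix gives (4/9)·(-7) + (5/9)·(-12) = -88/9.
Against Z this mix gives (4/9)·(-8) + (5/9)·(-4) = -52/9.
All of the defender's active replies (X, Y) yield -88/9, and no column does worse for the attacker. The mix makes the defender indifferent and guarantees -88/9, so it is optimal.

Yes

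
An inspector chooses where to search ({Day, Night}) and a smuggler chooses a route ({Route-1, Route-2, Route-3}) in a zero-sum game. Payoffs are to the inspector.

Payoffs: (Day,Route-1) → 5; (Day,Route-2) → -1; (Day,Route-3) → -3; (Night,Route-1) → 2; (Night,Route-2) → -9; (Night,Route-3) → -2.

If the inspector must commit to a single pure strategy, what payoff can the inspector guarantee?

-3

Row minima: Day → -3, Night → -9.
The best of these is -3.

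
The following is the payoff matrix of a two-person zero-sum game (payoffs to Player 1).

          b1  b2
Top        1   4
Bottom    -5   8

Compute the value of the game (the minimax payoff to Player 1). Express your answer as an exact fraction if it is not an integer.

Row minima: Top → 1, Bottom → -5; maximin = 1.
Column maxima: b1 → 1, b2 → 8; minimax = 1.
Since maximin = minimax = 1, there is a saddle point and the value is 1.

1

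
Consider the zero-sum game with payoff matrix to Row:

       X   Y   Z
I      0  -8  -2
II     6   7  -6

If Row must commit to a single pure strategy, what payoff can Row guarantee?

-6

Row minima: I → -8, II → -6.
The best of these is -6.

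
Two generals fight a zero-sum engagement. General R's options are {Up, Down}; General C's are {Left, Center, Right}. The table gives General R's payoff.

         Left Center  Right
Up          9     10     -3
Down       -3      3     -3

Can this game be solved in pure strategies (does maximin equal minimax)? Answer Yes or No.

Row minima: Up → -3, Down → -3; maximin = -3.
Column maxima: Left → 9, Center → 10, Right → -3; minimax = -3.
maximin = minimax = -3, so a saddle point exists.

Yes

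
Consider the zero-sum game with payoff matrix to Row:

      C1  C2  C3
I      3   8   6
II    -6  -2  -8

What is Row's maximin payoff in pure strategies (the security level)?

Row minima: I → 3, II → -8.
The best of these is 3.

3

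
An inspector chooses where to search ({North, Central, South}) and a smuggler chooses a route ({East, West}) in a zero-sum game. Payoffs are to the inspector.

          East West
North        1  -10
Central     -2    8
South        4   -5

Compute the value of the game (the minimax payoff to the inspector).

22/19

Row minima: North → -10, Central → -2, South → -5; maximin = -2.
Column maxima: East → 4, West → 8; minimax = 4.
-2 ≠ 4, so there is no saddle point; optimal play is mixed.
North is strictly dominated by South, so the inspector never plays it.
On the remaining 2×2 (Central, South vs East, West):
Let the inspector play Central with probability p. Expected payoff against East: (-2)p + 4(1−p) = −6p + 4; against West: 8p + (-5)(1−p) = 13p − 5.
Setting these equal: −6p + 4 = 13p − 5 ⇒ −19p = -9 ⇒ p = 9/19, and the value is (-6)·(9/19) + 4 = 22/19.
For the smuggler: with q = P(East), equating Central's and South's payoffs gives −10q + 8 = 9q − 5 ⇒ q = 13/19.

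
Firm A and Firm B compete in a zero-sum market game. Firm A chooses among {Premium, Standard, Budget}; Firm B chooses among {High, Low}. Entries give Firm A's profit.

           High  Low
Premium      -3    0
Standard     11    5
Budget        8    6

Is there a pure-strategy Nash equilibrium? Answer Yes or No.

Yes

Row minima: Premium → -3, Standard → 5, Budget → 6; maximin = 6.
Column maxima: High → 11, Low → 6; minimax = 6.
maximin = minimax = 6, so a saddle point exists.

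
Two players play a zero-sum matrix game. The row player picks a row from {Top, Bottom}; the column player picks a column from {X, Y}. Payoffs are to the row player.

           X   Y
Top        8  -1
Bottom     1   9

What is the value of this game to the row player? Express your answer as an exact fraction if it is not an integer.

73/17

Row minima: Top → -1, Bottom → 1; maximin = 1.
Column maxima: X → 8, Y → 9; minimax = 8.
1 ≠ 8, so there is no saddle point; optimal play is mixed.
Let the row player play Top with probability p. Expected payoff against X: 8p + 1(1−p) = 7p + 1; against Y: (-1)p + 9(1−p) = −10p + 9.
Setting these equal: 7p + 1 = −10p + 9 ⇒ 17p = 8 ⇒ p = 8/17, and the value is (7)·(8/17) + 1 = 73/17.
For the column player: with q = P(X), equating Top's and Bottom's payoffs gives 9q − 1 = −8q + 9 ⇒ q = 10/17.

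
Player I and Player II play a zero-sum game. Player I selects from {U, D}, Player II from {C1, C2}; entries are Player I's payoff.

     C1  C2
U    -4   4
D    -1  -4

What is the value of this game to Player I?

Row minima: U → -4, D → -4; maximin = -4.
Column maxima: C1 → -1, C2 → 4; minimax = -1.
-4 ≠ -1, so there is no saddle point; optimal play is mixed.
Let Player I play U with probability p. Expected payoff against C1: (-4)p + (-1)(1−p) = −3p − 1; against C2: 4p + (-4)(1−p) = 8p − 4.
Setting these equal: −3p − 1 = 8p − 4 ⇒ −11p = -3 ⇒ p = 3/11, and the value is (-3)·(3/11) − 1 = -20/11.
For Player II: with q = P(C1), equating U's and D's payoffs gives −8q + 4 = 3q − 4 ⇒ q = 8/11.

-20/11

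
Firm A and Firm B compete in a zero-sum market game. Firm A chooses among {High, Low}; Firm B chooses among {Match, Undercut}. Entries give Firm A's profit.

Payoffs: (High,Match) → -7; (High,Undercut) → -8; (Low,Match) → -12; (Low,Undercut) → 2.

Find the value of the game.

-22/3

Row minima: High → -8, Low → -12; maximin = -8.
Column maxima: Match → -7, Undercut → 2; minimax = -7.
-8 ≠ -7, so there is no saddle point; optimal play is mixed.
Let Firm A play High with probability p. Expected payoff against Match: (-7)p + (-12)(1−p) = 5p − 12; against Undercut: (-8)p + 2(1−p) = −10p + 2.
Setting these equal: 5p − 12 = −10p + 2 ⇒ 15p = 14 ⇒ p = 14/15, and the value is (5)·(14/15) − 12 = -22/3.
For Firm B: with q = P(Match), equating High's and Low's payoffs gives q − 8 = −14q + 2 ⇒ q = 2/3.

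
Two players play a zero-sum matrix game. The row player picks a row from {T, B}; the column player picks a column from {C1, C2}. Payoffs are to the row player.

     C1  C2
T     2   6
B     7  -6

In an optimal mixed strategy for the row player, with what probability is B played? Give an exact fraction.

4/17

Row minima: T → 2, B → -6; maximin = 2.
Column maxima: C1 → 7, C2 → 6; minimax = 6.
2 ≠ 6, so there is no saddle point; optimal play is mixed.
Let the row player play T with probability p. Expected payoff against C1: 2p + 7(1−p) = −5p + 7; against C2: 6p + (-6)(1−p) = 12p − 6.
Setting these equal: −5p + 7 = 12p − 6 ⇒ −17p = -13 ⇒ p = 13/17, and the value is (-5)·(13/17) + 7 = 54/17.
For the column player: with q = P(C1), equating T's and B's payoffs gives −4q + 6 = 13q − 6 ⇒ q = 12/17.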